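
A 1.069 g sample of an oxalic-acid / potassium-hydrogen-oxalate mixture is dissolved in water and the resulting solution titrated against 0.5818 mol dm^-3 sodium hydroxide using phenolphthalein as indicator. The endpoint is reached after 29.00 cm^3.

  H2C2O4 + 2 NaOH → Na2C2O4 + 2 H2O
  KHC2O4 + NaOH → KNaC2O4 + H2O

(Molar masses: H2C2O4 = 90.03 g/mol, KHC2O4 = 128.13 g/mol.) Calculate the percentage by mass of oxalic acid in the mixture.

n(NaOH) = 0.02900 × 0.5818 = 0.01687 mol
Let x = n(H2C2O4), y = n(KHC2O4).
Titrant: 2x + 1y = 0.01687;  mass: 90.03x + 128.13y = 1.069
Solving, x = 6.574 × 10^-3 mol, y = 3.724 × 10^-3 mol
mass of H2C2O4 = 6.574 × 10^-3 × 90.03 = 0.5919 g
% H2C2O4 = 0.5919 / 1.069 × 100 = 55.37 %

55.37 %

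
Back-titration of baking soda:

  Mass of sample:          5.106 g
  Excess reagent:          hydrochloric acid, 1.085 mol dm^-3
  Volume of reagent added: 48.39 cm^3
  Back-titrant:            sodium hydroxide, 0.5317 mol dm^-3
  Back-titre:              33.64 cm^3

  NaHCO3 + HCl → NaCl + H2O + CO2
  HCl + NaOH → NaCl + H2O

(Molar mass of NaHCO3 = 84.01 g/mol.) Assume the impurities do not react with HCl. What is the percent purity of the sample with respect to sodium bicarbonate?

56.96 %

n(HCl) added = 0.04839 × 1.085 = 0.05250 mol
n(NaOH) used in back-titration = 0.03364 × 0.5317 = 0.01789 mol
n(HCl) left over = 0.01789 mol (1:1 ratio)
n(HCl) consumed by analyte = 0.05250 − 0.01789 = 0.03462 mol
n(NaHCO3) = 0.03462 mol (1:1 ratio)
mass of NaHCO3 = 0.03462 × 84.01 = 2.908 g
% NaHCO3 = 2.908 / 5.106 × 100 = 56.96 %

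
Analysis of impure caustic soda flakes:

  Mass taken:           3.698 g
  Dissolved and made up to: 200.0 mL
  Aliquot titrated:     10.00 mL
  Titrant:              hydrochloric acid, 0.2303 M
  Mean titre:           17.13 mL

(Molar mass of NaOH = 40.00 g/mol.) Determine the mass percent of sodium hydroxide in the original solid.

85.34 %

NaOH + HCl → NaCl + H2O
n(HCl) per titration = 0.01713 × 0.2303 = 3.945 × 10^-3 mol
n(NaOH) in each aliquot = 3.945 × 10^-3 mol (1:1 ratio)
n(NaOH) in the whole flask = 3.945 × 10^-3 × 200.0/10.00 = 0.07890 mol
mass of NaOH = 0.07890 × 40.00 = 3.156 g
% NaOH = 3.156 / 3.698 × 100 = 85.34 %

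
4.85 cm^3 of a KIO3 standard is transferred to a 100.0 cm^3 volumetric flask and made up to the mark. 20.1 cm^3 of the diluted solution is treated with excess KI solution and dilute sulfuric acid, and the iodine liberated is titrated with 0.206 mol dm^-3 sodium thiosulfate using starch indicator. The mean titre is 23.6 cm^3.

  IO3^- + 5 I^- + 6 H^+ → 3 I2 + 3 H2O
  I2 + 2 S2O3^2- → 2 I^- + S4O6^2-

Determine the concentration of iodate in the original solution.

n(S2O3^2-) = 0.0236 × 0.206 = 4.86 × 10^-3 mol
n(I2) = n(S2O3^2-)/2 = 2.43 × 10^-3 mol
From the 1:3 ratio, n(IO3^-) in the aliquot = 1/3 × 2.43 × 10^-3 = 8.10 × 10^-4 mol
[IO3^-]_dilute = 8.10 × 10^-4 / 0.0201 = 0.0403 mol/L
[IO3^-]_original = 0.0403 × 100.0/4.85 = 0.831 mol/L

0.831 mol/L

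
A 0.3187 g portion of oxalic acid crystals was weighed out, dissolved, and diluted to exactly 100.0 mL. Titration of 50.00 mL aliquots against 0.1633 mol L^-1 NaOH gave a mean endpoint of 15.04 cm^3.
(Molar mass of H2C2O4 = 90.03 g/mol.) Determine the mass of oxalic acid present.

H2C2O4 + 2 NaOH → Na2C2O4 + 2 H2O
n(NaOH) per titration = 0.01504 × 0.1633 = 2.456 × 10^-3 mol
From the 1:2 ratio, n(H2C2O4) in each aliquot = 1/2 × 2.456 × 10^-3 = 1.228 × 10^-3 mol
n(H2C2O4) in the whole flask = 1.228 × 10^-3 × 100.0/50.00 = 2.456 × 10^-3 mol
mass of H2C2O4 = 2.456 × 10^-3 × 90.03 = 0.2211 g

0.2211 g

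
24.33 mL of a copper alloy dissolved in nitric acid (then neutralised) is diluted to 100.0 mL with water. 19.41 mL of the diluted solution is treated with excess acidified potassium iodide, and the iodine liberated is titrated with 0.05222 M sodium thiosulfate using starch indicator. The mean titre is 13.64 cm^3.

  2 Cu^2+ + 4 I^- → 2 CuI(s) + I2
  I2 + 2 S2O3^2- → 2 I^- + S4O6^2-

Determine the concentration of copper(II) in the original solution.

n(S2O3^2-) = 0.01364 × 0.05222 = 7.123 × 10^-4 mol
n(I2) = n(S2O3^2-)/2 = 3.561 × 10^-4 mol
From the 2:1 ratio, n(Cu2+) in the aliquot = 2/1 × 3.561 × 10^-4 = 7.123 × 10^-4 mol
[Cu2+]_dilute = 7.123 × 10^-4 / 0.01941 = 0.03670 mol/L
[Cu2+]_original = 0.03670 × 100.0/24.33 = 0.1508 mol/L

0.1508 M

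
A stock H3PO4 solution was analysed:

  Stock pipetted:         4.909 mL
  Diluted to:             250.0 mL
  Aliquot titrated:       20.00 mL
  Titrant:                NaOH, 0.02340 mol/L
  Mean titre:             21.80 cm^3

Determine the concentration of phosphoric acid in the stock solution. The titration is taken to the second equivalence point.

0.6495 mol/L

H3PO4 + 2 NaOH → Na2HPO4 + 2 H2O
n(NaOH) = 0.02180 × 0.02340 = 5.101 × 10^-4 mol
From the 1:2 ratio, n(H3PO4) in the aliquot = 1/2 × 5.101 × 10^-4 = 2.551 × 10^-4 mol
[H3PO4]_dilute = 2.551 × 10^-4 / 0.02000 = 0.01275 mol/L
Dilution factor = 250.0 / 4.909 = 50.93
[H3PO4]_stock = 0.01275 × 50.93 = 0.6495 mol/L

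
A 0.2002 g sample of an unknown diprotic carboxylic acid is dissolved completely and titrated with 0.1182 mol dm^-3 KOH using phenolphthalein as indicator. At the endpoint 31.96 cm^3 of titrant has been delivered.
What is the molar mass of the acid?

n(KOH) = 0.03196 L × 0.1182 mol/L = 3.778 × 10^-3 mol
From the 1:2 ratio, n(H2A) = 1/2 × 3.778 × 10^-3 = 1.889 × 10^-3 mol
M = m / n = 0.2002 g / 1.889 × 10^-3 mol = 106.0 g/mol

106.0 g/mol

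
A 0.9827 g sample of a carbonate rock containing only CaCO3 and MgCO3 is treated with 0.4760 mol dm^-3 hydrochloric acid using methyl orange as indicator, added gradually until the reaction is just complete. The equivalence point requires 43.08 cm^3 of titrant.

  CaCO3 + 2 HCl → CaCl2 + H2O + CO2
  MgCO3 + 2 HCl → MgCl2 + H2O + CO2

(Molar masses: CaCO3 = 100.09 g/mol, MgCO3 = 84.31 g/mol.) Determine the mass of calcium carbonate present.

n(HCl) = 0.04308 × 0.4760 = 0.02051 mol
Let x = n(CaCO3), y = n(MgCO3).
Titrant: 2x + 2y = 0.02051;  mass: 100.09x + 84.31y = 0.9827
Solving, x = 7.495 × 10^-3 mol, y = 2.758 × 10^-3 mol
mass of CaCO3 = 7.495 × 10^-3 × 100.09 = 0.7501 g

0.7501 g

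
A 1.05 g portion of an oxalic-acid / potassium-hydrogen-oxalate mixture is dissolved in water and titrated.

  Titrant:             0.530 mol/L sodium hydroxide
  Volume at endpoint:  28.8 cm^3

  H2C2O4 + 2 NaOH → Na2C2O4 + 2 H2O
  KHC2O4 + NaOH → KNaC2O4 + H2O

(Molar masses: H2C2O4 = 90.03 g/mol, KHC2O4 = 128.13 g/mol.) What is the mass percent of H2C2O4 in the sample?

n(NaOH) = 0.0288 × 0.530 = 0.0153 mol
Let x = n(H2C2O4), y = n(KHC2O4).
Titrant: 2x + 1y = 0.0153;  mass: 90.03x + 128.13y = 1.05
Solving, x = 5.45 × 10^-3 mol, y = 4.37 × 10^-3 mol
mass of H2C2O4 = 5.45 × 10^-3 × 90.03 = 0.491 g
% H2C2O4 = 0.491 / 1.05 × 100 = 46.7 %

46.7 %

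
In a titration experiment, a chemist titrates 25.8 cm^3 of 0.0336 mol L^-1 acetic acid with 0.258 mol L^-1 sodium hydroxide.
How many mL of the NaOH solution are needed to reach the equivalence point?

3.36 mL

CH3COOH + NaOH → CH3COONa + H2O
n(CH3COOH) = 0.0258 L × 0.0336 mol/L = 8.67 × 10^-4 mol
n(NaOH) = 8.67 × 10^-4 mol (1:1 stoichiometry)
V(NaOH) = 8.67 × 10^-4 mol / 0.258 mol/L = 0.00336 L = 3.36 mL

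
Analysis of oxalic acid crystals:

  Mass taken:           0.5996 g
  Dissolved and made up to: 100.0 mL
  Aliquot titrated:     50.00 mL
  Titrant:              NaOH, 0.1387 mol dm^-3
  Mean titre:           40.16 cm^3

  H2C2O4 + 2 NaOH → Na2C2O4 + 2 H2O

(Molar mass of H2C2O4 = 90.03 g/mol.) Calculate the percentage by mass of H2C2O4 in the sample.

n(NaOH) per titration = 0.04016 × 0.1387 = 5.570 × 10^-3 mol
From the 1:2 ratio, n(H2C2O4) in each aliquot = 1/2 × 5.570 × 10^-3 = 2.785 × 10^-3 mol
n(H2C2O4) in the whole flask = 2.785 × 10^-3 × 100.0/50.00 = 5.570 × 10^-3 mol
mass of H2C2O4 = 5.570 × 10^-3 × 90.03 = 0.5015 g
% H2C2O4 = 0.5015 / 0.5996 × 100 = 83.64 %

83.64 %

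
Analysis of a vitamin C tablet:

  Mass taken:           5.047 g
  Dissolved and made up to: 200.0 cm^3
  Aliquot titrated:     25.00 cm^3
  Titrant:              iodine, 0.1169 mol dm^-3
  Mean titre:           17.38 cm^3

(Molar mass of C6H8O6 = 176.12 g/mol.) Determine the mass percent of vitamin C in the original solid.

56.72 %

C6H8O6 + I2 → C6H6O6 + 2 HI
n(I2) per titration = 0.01738 × 0.1169 = 2.032 × 10^-3 mol
n(C6H8O6) in each aliquot = 2.032 × 10^-3 mol (1:1 ratio)
n(C6H8O6) in the whole flask = 2.032 × 10^-3 × 200.0/25.00 = 0.01625 mol
mass of C6H8O6 = 0.01625 × 176.12 = 2.863 g
% C6H8O6 = 2.863 / 5.047 × 100 = 56.72 %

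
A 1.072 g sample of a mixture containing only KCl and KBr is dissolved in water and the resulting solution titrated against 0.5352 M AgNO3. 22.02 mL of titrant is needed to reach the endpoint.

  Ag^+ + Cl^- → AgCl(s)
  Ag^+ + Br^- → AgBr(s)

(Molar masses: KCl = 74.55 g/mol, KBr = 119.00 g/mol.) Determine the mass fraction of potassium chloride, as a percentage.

51.70 %

n(AgNO3) = 0.02202 × 0.5352 = 0.01179 mol
Let x = n(KCl), y = n(KBr).
Titrant: 1x + 1y = 0.01179;  mass: 74.55x + 119.00y = 1.072
Solving, x = 7.434 × 10^-3 mol, y = 4.351 × 10^-3 mol
mass of KCl = 7.434 × 10^-3 × 74.55 = 0.5542 g
% KCl = 0.5542 / 1.072 × 100 = 51.70 %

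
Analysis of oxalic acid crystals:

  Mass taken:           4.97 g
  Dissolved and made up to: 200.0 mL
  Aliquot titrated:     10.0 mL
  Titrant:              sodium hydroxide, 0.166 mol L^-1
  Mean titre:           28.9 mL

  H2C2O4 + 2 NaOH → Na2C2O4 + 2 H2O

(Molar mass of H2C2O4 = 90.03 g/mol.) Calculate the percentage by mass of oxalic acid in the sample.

n(NaOH) per titration = 0.0289 × 0.166 = 4.80 × 10^-3 mol
From the 1:2 ratio, n(H2C2O4) in each aliquot = 1/2 × 4.80 × 10^-3 = 2.40 × 10^-3 mol
n(H2C2O4) in the whole flask = 2.40 × 10^-3 × 200.0/10.0 = 0.0480 mol
mass of H2C2O4 = 0.0480 × 90.03 = 4.32 g
% H2C2O4 = 4.32 / 4.97 × 100 = 86.9 %

86.9 %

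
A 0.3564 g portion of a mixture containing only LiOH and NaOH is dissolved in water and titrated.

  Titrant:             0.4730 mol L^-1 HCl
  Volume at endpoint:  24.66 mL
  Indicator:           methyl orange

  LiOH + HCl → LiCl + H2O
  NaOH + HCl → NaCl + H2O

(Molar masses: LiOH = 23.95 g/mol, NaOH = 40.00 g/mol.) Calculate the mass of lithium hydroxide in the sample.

0.1644 g

n(HCl) = 0.02466 × 0.4730 = 0.01166 mol
Let x = n(LiOH), y = n(NaOH).
Titrant: 1x + 1y = 0.01166;  mass: 23.95x + 40.00y = 0.3564
Solving, x = 6.864 × 10^-3 mol, y = 4.800 × 10^-3 mol
mass of LiOH = 6.864 × 10^-3 × 23.95 = 0.1644 g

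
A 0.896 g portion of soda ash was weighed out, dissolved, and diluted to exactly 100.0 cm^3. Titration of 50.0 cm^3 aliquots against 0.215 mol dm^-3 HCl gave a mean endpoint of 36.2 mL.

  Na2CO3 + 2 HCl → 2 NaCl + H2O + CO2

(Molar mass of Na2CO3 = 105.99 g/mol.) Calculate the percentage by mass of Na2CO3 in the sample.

92.1 %

n(HCl) per titration = 0.0362 × 0.215 = 7.78 × 10^-3 mol
From the 1:2 ratio, n(Na2CO3) in each aliquot = 1/2 × 7.78 × 10^-3 = 3.89 × 10^-3 mol
n(Na2CO3) in the whole flask = 3.89 × 10^-3 × 100.0/50.0 = 7.78 × 10^-3 mol
mass of Na2CO3 = 7.78 × 10^-3 × 105.99 = 0.825 g
% Na2CO3 = 0.825 / 0.896 × 100 = 92.1 %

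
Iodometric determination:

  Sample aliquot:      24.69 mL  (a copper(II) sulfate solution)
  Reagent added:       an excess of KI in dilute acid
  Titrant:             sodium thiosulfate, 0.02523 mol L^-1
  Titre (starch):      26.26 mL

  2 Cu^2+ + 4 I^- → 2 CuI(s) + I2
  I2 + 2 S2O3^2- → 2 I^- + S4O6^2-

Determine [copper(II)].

0.02683 mol/L

n(S2O3^2-) = 0.02626 × 0.02523 = 6.625 × 10^-4 mol
n(I2) = n(S2O3^2-)/2 = 3.313 × 10^-4 mol
From the 2:1 ratio, n(Cu2+) in the aliquot = 2/1 × 3.313 × 10^-4 = 6.625 × 10^-4 mol
[Cu2+] = 6.625 × 10^-4 / 0.02469 = 0.02683 mol/L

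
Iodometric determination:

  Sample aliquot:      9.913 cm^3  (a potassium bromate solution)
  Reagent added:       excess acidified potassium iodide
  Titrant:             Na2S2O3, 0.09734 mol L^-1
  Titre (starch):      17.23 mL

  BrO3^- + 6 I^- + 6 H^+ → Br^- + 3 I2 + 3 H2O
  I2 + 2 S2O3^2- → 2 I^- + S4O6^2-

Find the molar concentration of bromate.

n(S2O3^2-) = 0.01723 × 0.09734 = 1.677 × 10^-3 mol
n(I2) = n(S2O3^2-)/2 = 8.386 × 10^-4 mol
From the 1:3 ratio, n(BrO3^-) in the aliquot = 1/3 × 8.386 × 10^-4 = 2.795 × 10^-4 mol
[BrO3^-] = 2.795 × 10^-4 / 0.009913 = 0.02820 mol/L

0.02820 mol/L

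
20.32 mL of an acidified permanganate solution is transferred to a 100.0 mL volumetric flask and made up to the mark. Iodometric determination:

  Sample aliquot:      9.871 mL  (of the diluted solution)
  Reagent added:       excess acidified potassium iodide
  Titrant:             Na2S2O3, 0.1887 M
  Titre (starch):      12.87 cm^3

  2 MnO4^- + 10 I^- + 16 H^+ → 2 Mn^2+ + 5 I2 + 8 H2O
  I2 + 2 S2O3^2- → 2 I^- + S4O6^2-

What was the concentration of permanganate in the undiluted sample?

0.2422 M

n(S2O3^2-) = 0.01287 × 0.1887 = 2.429 × 10^-3 mol
n(I2) = n(S2O3^2-)/2 = 1.214 × 10^-3 mol
From the 2:5 ratio, n(MnO4^-) in the aliquot = 2/5 × 1.214 × 10^-3 = 4.857 × 10^-4 mol
[MnO4^-]_dilute = 4.857 × 10^-4 / 0.009871 = 0.04921 mol/L
[MnO4^-]_original = 0.04921 × 100.0/20.32 = 0.2422 mol/L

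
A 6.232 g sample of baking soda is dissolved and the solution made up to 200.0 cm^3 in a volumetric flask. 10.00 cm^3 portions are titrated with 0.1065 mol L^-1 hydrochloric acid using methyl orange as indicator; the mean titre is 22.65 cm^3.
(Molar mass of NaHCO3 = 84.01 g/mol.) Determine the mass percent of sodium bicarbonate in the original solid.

65.04 %

NaHCO3 + HCl → NaCl + H2O + CO2
n(HCl) per titration = 0.02265 × 0.1065 = 2.412 × 10^-3 mol
n(NaHCO3) in each aliquot = 2.412 × 10^-3 mol (1:1 ratio)
n(NaHCO3) in the whole flask = 2.412 × 10^-3 × 200.0/10.00 = 0.04824 mol
mass of NaHCO3 = 0.04824 × 84.01 = 4.053 g
% NaHCO3 = 4.053 / 6.232 × 100 = 65.04 %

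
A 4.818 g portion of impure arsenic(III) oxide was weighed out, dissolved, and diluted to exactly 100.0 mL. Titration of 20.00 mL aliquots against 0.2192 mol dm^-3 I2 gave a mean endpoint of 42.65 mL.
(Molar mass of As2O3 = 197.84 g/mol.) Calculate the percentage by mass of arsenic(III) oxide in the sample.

95.97 %

As2O3 + 2 I2 + 2 H2O → As2O5 + 4 HI
n(I2) per titration = 0.04265 × 0.2192 = 9.349 × 10^-3 mol
From the 1:2 ratio, n(As2O3) in each aliquot = 1/2 × 9.349 × 10^-3 = 4.674 × 10^-3 mol
n(As2O3) in the whole flask = 4.674 × 10^-3 × 100.0/20.00 = 0.02337 mol
mass of As2O3 = 0.02337 × 197.84 = 4.624 g
% As2O3 = 4.624 / 4.818 × 100 = 95.97 %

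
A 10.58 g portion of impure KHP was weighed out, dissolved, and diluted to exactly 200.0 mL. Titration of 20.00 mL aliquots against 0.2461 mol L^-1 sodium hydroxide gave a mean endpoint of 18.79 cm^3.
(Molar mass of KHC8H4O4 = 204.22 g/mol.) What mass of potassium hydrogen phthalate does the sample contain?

KHC8H4O4 + NaOH → KNaC8H4O4 + H2O
n(NaOH) per titration = 0.01879 × 0.2461 = 4.624 × 10^-3 mol
n(KHC8H4O4) in each aliquot = 4.624 × 10^-3 mol (1:1 ratio)
n(KHC8H4O4) in the whole flask = 4.624 × 10^-3 × 200.0/20.00 = 0.04624 mol
mass of KHC8H4O4 = 0.04624 × 204.22 = 9.444 g

9.444 g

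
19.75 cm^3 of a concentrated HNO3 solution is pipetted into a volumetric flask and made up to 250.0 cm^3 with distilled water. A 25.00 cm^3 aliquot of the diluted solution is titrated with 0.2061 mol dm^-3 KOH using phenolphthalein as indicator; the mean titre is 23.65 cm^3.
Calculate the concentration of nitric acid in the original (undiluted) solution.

HNO3 + KOH → KNO3 + H2O
n(KOH) = 0.02365 × 0.2061 = 4.874 × 10^-3 mol
n(HNO3) in the aliquot = 4.874 × 10^-3 mol (1:1 ratio)
[HNO3]_dilute = 4.874 × 10^-3 / 0.02500 = 0.1950 mol/L
Dilution factor = 250.0 / 19.75 = 12.66
[HNO3]_stock = 0.1950 × 12.66 = 2.468 mol/L

2.468 mol/L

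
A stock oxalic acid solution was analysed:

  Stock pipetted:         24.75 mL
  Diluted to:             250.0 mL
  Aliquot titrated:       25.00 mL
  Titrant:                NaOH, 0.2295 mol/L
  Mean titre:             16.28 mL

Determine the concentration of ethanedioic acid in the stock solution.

H2C2O4 + 2 NaOH → Na2C2O4 + 2 H2O
n(NaOH) = 0.01628 × 0.2295 = 3.736 × 10^-3 mol
From the 1:2 ratio, n(H2C2O4) in the aliquot = 1/2 × 3.736 × 10^-3 = 1.868 × 10^-3 mol
[H2C2O4]_dilute = 1.868 × 10^-3 / 0.02500 = 0.07473 mol/L
Dilution factor = 250.0 / 24.75 = 10.10
[H2C2O4]_stock = 0.07473 × 10.10 = 0.7548 mol/L

0.7548 mol/L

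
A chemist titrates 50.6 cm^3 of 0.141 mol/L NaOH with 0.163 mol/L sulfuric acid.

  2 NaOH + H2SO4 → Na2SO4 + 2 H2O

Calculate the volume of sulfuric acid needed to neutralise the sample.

n(NaOH) = 0.0506 L × 0.141 mol/L = 7.13 × 10^-3 mol
From the 1:2 stoichiometry, n(H2SO4) = 1/2 × 7.13 × 10^-3 = 3.57 × 10^-3 mol
V(H2SO4) = 3.57 × 10^-3 mol / 0.163 mol/L = 0.0219 L = 21.9 mL

21.9 mL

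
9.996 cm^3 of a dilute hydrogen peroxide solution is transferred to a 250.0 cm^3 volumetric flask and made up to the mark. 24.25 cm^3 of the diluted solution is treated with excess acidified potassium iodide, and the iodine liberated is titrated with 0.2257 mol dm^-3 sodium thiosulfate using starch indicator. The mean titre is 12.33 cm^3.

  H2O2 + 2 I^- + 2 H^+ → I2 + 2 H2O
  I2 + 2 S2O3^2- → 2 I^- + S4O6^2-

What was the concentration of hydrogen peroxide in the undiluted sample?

1.435 mol/L

n(S2O3^2-) = 0.01233 × 0.2257 = 2.783 × 10^-3 mol
n(I2) = n(S2O3^2-)/2 = 1.391 × 10^-3 mol
n(H2O2) in the aliquot = 1.391 × 10^-3 mol (1:1 ratio)
[H2O2]_dilute = 1.391 × 10^-3 / 0.02425 = 0.05738 mol/L
[H2O2]_original = 0.05738 × 250.0/9.996 = 1.435 mol/L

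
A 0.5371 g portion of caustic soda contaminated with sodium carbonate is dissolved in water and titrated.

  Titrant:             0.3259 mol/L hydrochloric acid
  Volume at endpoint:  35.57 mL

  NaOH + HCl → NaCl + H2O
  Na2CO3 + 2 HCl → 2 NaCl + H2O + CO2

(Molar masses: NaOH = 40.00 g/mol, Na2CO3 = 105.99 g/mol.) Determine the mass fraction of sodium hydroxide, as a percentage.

44.26 %

n(HCl) = 0.03557 × 0.3259 = 0.01159 mol
Let x = n(NaOH), y = n(Na2CO3).
Titrant: 1x + 2y = 0.01159;  mass: 40.00x + 105.99y = 0.5371
Solving, x = 5.943 × 10^-3 mol, y = 2.825 × 10^-3 mol
mass of NaOH = 5.943 × 10^-3 × 40.00 = 0.2377 g
% NaOH = 0.2377 / 0.5371 × 100 = 44.26 %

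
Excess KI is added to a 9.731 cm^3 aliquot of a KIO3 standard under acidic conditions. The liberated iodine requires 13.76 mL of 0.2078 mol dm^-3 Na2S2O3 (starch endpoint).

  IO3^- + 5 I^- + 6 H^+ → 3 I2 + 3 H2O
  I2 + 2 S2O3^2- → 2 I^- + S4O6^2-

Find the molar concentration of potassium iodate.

n(S2O3^2-) = 0.01376 × 0.2078 = 2.859 × 10^-3 mol
n(I2) = n(S2O3^2-)/2 = 1.430 × 10^-3 mol
From the 1:3 ratio, n(IO3^-) in the aliquot = 1/3 × 1.430 × 10^-3 = 4.766 × 10^-4 mol
[IO3^-] = 4.766 × 10^-4 / 0.009731 = 0.04897 mol/L

0.04897 mol/L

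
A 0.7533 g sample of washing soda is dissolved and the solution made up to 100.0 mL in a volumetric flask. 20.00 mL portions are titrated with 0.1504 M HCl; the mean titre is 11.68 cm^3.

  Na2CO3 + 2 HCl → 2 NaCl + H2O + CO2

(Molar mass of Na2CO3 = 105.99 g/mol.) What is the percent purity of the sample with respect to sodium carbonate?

n(HCl) per titration = 0.01168 × 0.1504 = 1.757 × 10^-3 mol
From the 1:2 ratio, n(Na2CO3) in each aliquot = 1/2 × 1.757 × 10^-3 = 8.783 × 10^-4 mol
n(Na2CO3) in the whole flask = 8.783 × 10^-4 × 100.0/20.00 = 4.392 × 10^-3 mol
mass of Na2CO3 = 4.392 × 10^-3 × 105.99 = 0.4655 g
% Na2CO3 = 0.4655 / 0.7533 × 100 = 61.79 %

61.79 %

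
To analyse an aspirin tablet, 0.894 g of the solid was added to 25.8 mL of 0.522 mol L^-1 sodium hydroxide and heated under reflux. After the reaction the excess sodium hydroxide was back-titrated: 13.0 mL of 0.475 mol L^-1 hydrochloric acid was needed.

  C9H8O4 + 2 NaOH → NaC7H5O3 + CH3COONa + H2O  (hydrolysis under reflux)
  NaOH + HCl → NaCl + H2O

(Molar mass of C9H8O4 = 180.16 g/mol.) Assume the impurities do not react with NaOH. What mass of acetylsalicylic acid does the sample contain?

n(NaOH) added = 0.0258 × 0.522 = 0.0135 mol
n(HCl) used in back-titration = 0.0130 × 0.475 = 6.17 × 10^-3 mol
n(NaOH) left over = 6.17 × 10^-3 mol (1:1 ratio)
n(NaOH) consumed by analyte = 0.0135 − 6.17 × 10^-3 = 7.29 × 10^-3 mol
From the 1:2 ratio, n(C9H8O4) = 1/2 × 7.29 × 10^-3 = 3.65 × 10^-3 mol
mass of C9H8O4 = 3.65 × 10^-3 × 180.16 = 0.657 g

0.657 g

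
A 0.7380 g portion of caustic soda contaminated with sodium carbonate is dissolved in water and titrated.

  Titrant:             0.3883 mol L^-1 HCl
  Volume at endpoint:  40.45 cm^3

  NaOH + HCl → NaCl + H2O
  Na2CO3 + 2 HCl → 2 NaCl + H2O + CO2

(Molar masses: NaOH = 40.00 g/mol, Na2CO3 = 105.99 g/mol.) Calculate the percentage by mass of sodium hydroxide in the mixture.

39.36 %

n(HCl) = 0.04045 × 0.3883 = 0.01571 mol
Let x = n(NaOH), y = n(Na2CO3).
Titrant: 1x + 2y = 0.01571;  mass: 40.00x + 105.99y = 0.7380
Solving, x = 7.263 × 10^-3 mol, y = 4.222 × 10^-3 mol
mass of NaOH = 7.263 × 10^-3 × 40.00 = 0.2905 g
% NaOH = 0.2905 / 0.7380 × 100 = 39.36 %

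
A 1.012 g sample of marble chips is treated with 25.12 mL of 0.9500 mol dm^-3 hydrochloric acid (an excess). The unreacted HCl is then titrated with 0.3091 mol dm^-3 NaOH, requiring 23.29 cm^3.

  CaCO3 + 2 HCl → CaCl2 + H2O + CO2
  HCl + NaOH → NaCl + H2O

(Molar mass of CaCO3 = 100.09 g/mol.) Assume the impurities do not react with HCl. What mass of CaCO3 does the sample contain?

n(HCl) added = 0.02512 × 0.9500 = 0.02386 mol
n(NaOH) used in back-titration = 0.02329 × 0.3091 = 7.199 × 10^-3 mol
n(HCl) left over = 7.199 × 10^-3 mol (1:1 ratio)
n(HCl) consumed by analyte = 0.02386 − 7.199 × 10^-3 = 0.01667 mol
From the 1:2 ratio, n(CaCO3) = 1/2 × 0.01667 = 8.333 × 10^-3 mol
mass of CaCO3 = 8.333 × 10^-3 × 100.09 = 0.8340 g

0.8340 g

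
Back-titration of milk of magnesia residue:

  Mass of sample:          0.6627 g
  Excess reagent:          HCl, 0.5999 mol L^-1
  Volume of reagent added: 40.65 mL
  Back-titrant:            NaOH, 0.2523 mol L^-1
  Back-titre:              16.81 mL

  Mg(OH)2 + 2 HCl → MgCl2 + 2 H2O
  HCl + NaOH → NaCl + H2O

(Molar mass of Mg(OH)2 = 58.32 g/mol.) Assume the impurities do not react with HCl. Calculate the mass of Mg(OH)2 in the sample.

n(HCl) added = 0.04065 × 0.5999 = 0.02439 mol
n(NaOH) used in back-titration = 0.01681 × 0.2523 = 4.241 × 10^-3 mol
n(HCl) left over = 4.241 × 10^-3 mol (1:1 ratio)
n(HCl) consumed by analyte = 0.02439 − 4.241 × 10^-3 = 0.02014 mol
From the 1:2 ratio, n(Mg(OH)2) = 1/2 × 0.02014 = 0.01007 mol
mass of Mg(OH)2 = 0.01007 × 58.32 = 0.5874 g

0.5874 g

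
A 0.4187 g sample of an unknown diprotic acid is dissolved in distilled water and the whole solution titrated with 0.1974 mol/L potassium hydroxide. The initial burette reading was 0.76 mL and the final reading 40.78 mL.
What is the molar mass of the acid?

n(KOH) = 0.04002 L × 0.1974 mol/L = 7.900 × 10^-3 mol
From the 1:2 ratio, n(H2A) = 1/2 × 7.900 × 10^-3 = 3.950 × 10^-3 mol
M = m / n = 0.4187 g / 3.950 × 10^-3 mol = 106.0 g/mol

106.0 g/mol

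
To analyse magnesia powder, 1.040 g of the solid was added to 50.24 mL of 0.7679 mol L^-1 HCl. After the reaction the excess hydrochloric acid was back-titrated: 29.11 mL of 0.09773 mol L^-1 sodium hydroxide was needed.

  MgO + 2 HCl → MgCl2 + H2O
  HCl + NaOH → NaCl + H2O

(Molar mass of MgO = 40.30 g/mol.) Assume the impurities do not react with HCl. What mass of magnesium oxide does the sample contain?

0.7200 g

n(HCl) added = 0.05024 × 0.7679 = 0.03858 mol
n(NaOH) used in back-titration = 0.02911 × 0.09773 = 2.845 × 10^-3 mol
n(HCl) left over = 2.845 × 10^-3 mol (1:1 ratio)
n(HCl) consumed by analyte = 0.03858 − 2.845 × 10^-3 = 0.03573 mol
From the 1:2 ratio, n(MgO) = 1/2 × 0.03573 = 0.01787 mol
mass of MgO = 0.01787 × 40.30 = 0.7200 g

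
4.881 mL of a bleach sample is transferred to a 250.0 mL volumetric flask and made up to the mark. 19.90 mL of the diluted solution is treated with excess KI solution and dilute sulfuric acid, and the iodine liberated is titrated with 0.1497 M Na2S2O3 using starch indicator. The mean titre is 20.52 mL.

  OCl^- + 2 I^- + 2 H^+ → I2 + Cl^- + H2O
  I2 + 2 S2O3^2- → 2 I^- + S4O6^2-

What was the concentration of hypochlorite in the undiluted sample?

3.953 M

n(S2O3^2-) = 0.02052 × 0.1497 = 3.072 × 10^-3 mol
n(I2) = n(S2O3^2-)/2 = 1.536 × 10^-3 mol
n(OCl^-) in the aliquot = 1.536 × 10^-3 mol (1:1 ratio)
[OCl^-]_dilute = 1.536 × 10^-3 / 0.01990 = 0.07718 mol/L
[OCl^-]_original = 0.07718 × 250.0/4.881 = 3.953 mol/L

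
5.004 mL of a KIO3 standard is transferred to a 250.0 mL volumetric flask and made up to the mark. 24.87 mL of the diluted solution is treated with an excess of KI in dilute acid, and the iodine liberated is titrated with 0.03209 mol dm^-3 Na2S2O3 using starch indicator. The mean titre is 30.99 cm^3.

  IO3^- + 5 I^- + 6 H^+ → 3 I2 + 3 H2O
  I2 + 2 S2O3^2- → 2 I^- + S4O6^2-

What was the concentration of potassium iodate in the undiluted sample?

0.3330 mol/L

n(S2O3^2-) = 0.03099 × 0.03209 = 9.945 × 10^-4 mol
n(I2) = n(S2O3^2-)/2 = 4.972 × 10^-4 mol
From the 1:3 ratio, n(IO3^-) in the aliquot = 1/3 × 4.972 × 10^-4 = 1.657 × 10^-4 mol
[IO3^-]_dilute = 1.657 × 10^-4 / 0.02487 = 0.006664 mol/L
[IO3^-]_original = 0.006664 × 250.0/5.004 = 0.3330 mol/L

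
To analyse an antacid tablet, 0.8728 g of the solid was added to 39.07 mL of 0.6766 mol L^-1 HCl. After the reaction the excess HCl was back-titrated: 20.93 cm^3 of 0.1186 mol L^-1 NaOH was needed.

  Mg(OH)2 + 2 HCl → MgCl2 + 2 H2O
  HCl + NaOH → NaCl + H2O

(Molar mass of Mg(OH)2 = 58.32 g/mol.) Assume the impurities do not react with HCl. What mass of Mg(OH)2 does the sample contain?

0.6985 g

n(HCl) added = 0.03907 × 0.6766 = 0.02643 mol
n(NaOH) used in back-titration = 0.02093 × 0.1186 = 2.482 × 10^-3 mol
n(HCl) left over = 2.482 × 10^-3 mol (1:1 ratio)
n(HCl) consumed by analyte = 0.02643 − 2.482 × 10^-3 = 0.02395 mol
From the 1:2 ratio, n(Mg(OH)2) = 1/2 × 0.02395 = 0.01198 mol
mass of Mg(OH)2 = 0.01198 × 58.32 = 0.6985 g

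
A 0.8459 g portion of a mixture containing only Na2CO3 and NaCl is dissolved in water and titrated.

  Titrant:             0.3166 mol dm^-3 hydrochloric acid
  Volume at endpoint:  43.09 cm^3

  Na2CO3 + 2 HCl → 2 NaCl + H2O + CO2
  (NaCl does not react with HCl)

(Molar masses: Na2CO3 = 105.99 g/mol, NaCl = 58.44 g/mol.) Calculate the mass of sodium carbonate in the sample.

n(HCl) = 0.04309 × 0.3166 = 0.01364 mol
Let x = n(Na2CO3), y = n(NaCl).
Titrant: 2x = 0.01364;  mass: 105.99x + 58.44y = 0.8459
Solving, x = 6.821 × 10^-3 mol, y = 2.103 × 10^-3 mol
mass of Na2CO3 = 6.821 × 10^-3 × 105.99 = 0.7230 g

0.7230 g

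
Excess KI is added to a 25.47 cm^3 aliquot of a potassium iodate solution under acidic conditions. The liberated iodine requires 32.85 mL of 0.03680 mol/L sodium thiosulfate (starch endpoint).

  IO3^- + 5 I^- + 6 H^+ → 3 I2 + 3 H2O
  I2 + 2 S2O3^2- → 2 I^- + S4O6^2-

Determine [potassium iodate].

n(S2O3^2-) = 0.03285 × 0.03680 = 1.209 × 10^-3 mol
n(I2) = n(S2O3^2-)/2 = 6.044 × 10^-4 mol
From the 1:3 ratio, n(IO3^-) in the aliquot = 1/3 × 6.044 × 10^-4 = 2.015 × 10^-4 mol
[IO3^-] = 2.015 × 10^-4 / 0.02547 = 0.007910 mol/L

0.007910 mol/L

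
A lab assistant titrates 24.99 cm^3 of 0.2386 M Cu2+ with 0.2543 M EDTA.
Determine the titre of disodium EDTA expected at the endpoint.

Cu^2+ + EDTA^4- → [Cu(EDTA)]^2-
n(Cu2+) = 0.02499 L × 0.2386 mol/L = 5.963 × 10^-3 mol
n(EDTA) = 5.963 × 10^-3 mol (1:1 stoichiometry)
V(EDTA) = 5.963 × 10^-3 mol / 0.2543 mol/L = 0.02345 L = 23.45 mL

23.45 mL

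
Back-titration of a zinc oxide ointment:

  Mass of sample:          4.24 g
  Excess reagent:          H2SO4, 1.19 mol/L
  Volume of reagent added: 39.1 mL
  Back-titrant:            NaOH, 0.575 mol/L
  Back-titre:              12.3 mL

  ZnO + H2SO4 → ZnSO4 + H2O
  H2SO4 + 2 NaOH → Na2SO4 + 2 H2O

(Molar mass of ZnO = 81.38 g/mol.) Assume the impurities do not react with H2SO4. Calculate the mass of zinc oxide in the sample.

n(H2SO4) added = 0.0391 × 1.19 = 0.0465 mol
n(NaOH) used in back-titration = 0.0123 × 0.575 = 7.07 × 10^-3 mol
From the 1:2 ratio, n(H2SO4) left over = 1/2 × 7.07 × 10^-3 = 3.54 × 10^-3 mol
n(H2SO4) consumed by analyte = 0.0465 − 3.54 × 10^-3 = 0.0430 mol
n(ZnO) = 0.0430 mol (1:1 ratio)
mass of ZnO = 0.0430 × 81.38 = 3.50 g

3.50 g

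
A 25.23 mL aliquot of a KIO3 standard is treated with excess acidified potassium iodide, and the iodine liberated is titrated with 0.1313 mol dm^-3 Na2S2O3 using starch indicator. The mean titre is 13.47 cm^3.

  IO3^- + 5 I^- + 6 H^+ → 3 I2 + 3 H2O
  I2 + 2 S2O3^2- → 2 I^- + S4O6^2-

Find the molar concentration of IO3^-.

0.01168 mol/L

n(S2O3^2-) = 0.01347 × 0.1313 = 1.769 × 10^-3 mol
n(I2) = n(S2O3^2-)/2 = 8.843 × 10^-4 mol
From the 1:3 ratio, n(IO3^-) in the aliquot = 1/3 × 8.843 × 10^-4 = 2.948 × 10^-4 mol
[IO3^-] = 2.948 × 10^-4 / 0.02523 = 0.01168 mol/L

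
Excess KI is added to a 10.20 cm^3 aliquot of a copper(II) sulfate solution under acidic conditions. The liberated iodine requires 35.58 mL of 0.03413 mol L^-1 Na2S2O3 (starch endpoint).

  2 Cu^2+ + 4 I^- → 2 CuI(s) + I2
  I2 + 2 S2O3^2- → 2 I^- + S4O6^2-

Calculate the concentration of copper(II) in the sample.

n(S2O3^2-) = 0.03558 × 0.03413 = 1.214 × 10^-3 mol
n(I2) = n(S2O3^2-)/2 = 6.072 × 10^-4 mol
From the 2:1 ratio, n(Cu2+) in the aliquot = 2/1 × 6.072 × 10^-4 = 1.214 × 10^-3 mol
[Cu2+] = 1.214 × 10^-3 / 0.01020 = 0.1191 mol/L

0.1191 mol/L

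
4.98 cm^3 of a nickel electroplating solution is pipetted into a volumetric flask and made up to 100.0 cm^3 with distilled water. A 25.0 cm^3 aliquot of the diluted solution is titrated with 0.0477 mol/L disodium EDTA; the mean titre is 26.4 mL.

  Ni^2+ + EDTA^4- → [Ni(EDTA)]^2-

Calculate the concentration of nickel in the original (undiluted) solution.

n(EDTA) = 0.0264 × 0.0477 = 1.26 × 10^-3 mol
n(Ni2+) in the aliquot = 1.26 × 10^-3 mol (1:1 ratio)
[Ni2+]_dilute = 1.26 × 10^-3 / 0.0250 = 0.0504 mol/L
Dilution factor = 100.0 / 4.98 = 20.08
[Ni2+]_stock = 0.0504 × 20.08 = 1.01 mol/L

1.01 mol/L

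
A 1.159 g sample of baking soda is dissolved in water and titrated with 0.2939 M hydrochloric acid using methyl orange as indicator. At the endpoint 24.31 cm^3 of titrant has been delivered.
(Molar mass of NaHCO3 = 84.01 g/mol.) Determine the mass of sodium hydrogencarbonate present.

0.6002 g

NaHCO3 + HCl → NaCl + H2O + CO2
n(HCl) = 0.02431 L × 0.2939 mol/L = 7.145 × 10^-3 mol
n(NaHCO3) = 7.145 × 10^-3 mol (1:1 ratio)
mass of NaHCO3 = 7.145 × 10^-3 × 84.01 g/mol = 0.6002 g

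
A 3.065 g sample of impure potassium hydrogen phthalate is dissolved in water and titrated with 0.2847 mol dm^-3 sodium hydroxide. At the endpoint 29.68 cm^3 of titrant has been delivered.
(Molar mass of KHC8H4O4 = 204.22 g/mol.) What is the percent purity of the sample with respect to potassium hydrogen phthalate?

KHC8H4O4 + NaOH → KNaC8H4O4 + H2O
n(NaOH) = 0.02968 L × 0.2847 mol/L = 8.450 × 10^-3 mol
n(KHC8H4O4) = 8.450 × 10^-3 mol (1:1 ratio)
mass of KHC8H4O4 = 8.450 × 10^-3 × 204.22 g/mol = 1.726 g
% KHC8H4O4 = 1.726 / 3.065 × 100 = 56.30 %

56.30 %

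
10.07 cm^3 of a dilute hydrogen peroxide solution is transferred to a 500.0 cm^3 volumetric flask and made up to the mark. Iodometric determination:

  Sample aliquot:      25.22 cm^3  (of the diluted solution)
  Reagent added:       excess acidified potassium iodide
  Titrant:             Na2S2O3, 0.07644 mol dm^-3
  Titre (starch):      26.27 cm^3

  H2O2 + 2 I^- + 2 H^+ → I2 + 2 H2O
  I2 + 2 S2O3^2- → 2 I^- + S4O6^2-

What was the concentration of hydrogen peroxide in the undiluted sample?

n(S2O3^2-) = 0.02627 × 0.07644 = 2.008 × 10^-3 mol
n(I2) = n(S2O3^2-)/2 = 1.004 × 10^-3 mol
n(H2O2) in the aliquot = 1.004 × 10^-3 mol (1:1 ratio)
[H2O2]_dilute = 1.004 × 10^-3 / 0.02522 = 0.03981 mol/L
[H2O2]_original = 0.03981 × 500.0/10.07 = 1.977 mol/L

1.977 mol/L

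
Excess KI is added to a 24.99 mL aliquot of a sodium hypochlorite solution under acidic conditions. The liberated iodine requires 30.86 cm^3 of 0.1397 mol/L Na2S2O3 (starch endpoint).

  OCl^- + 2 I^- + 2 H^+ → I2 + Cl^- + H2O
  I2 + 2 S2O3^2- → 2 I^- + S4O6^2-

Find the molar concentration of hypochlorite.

0.08626 mol/L

n(S2O3^2-) = 0.03086 × 0.1397 = 4.311 × 10^-3 mol
n(I2) = n(S2O3^2-)/2 = 2.156 × 10^-3 mol
n(OCl^-) in the aliquot = 2.156 × 10^-3 mol (1:1 ratio)
[OCl^-] = 2.156 × 10^-3 / 0.02499 = 0.08626 mol/L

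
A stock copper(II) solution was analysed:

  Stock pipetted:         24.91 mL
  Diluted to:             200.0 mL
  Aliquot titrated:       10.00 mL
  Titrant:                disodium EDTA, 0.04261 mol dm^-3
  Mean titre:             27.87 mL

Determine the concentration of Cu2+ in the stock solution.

0.9535 mol/L

Cu^2+ + EDTA^4- → [Cu(EDTA)]^2-
n(EDTA) = 0.02787 × 0.04261 = 1.188 × 10^-3 mol
n(Cu2+) in the aliquot = 1.188 × 10^-3 mol (1:1 ratio)
[Cu2+]_dilute = 1.188 × 10^-3 / 0.01000 = 0.1188 mol/L
Dilution factor = 200.0 / 24.91 = 8.029
[Cu2+]_stock = 0.1188 × 8.029 = 0.9535 mol/L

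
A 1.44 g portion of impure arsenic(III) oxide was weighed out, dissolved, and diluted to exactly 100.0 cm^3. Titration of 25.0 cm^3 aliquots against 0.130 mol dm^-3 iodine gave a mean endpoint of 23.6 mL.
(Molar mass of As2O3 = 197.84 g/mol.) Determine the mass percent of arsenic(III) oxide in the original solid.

84.3 %

As2O3 + 2 I2 + 2 H2O → As2O5 + 4 HI
n(I2) per titration = 0.0236 × 0.130 = 3.07 × 10^-3 mol
From the 1:2 ratio, n(As2O3) in each aliquot = 1/2 × 3.07 × 10^-3 = 1.53 × 10^-3 mol
n(As2O3) in the whole flask = 1.53 × 10^-3 × 100.0/25.0 = 6.14 × 10^-3 mol
mass of As2O3 = 6.14 × 10^-3 × 197.84 = 1.21 g
% As2O3 = 1.21 / 1.44 × 100 = 84.3 %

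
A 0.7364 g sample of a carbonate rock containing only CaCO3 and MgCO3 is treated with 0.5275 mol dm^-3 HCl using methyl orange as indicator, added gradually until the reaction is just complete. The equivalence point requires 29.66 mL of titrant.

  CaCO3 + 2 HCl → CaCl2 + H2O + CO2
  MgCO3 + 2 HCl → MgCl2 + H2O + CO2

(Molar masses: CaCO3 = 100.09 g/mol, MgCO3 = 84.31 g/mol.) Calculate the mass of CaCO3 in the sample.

n(HCl) = 0.02966 × 0.5275 = 0.01565 mol
Let x = n(CaCO3), y = n(MgCO3).
Titrant: 2x + 2y = 0.01565;  mass: 100.09x + 84.31y = 0.7364
Solving, x = 4.871 × 10^-3 mol, y = 2.952 × 10^-3 mol
mass of CaCO3 = 4.871 × 10^-3 × 100.09 = 0.4875 g

0.4875 g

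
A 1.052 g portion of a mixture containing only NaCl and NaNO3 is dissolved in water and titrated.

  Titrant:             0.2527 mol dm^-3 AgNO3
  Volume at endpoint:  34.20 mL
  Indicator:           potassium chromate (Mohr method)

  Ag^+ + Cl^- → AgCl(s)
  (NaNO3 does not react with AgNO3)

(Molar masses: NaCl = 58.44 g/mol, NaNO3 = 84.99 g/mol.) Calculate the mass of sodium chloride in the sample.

n(AgNO3) = 0.03420 × 0.2527 = 8.642 × 10^-3 mol
Let x = n(NaCl), y = n(NaNO3).
Titrant: 1x = 8.642 × 10^-3;  mass: 58.44x + 84.99y = 1.052
Solving, x = 8.642 × 10^-3 mol, y = 6.435 × 10^-3 mol
mass of NaCl = 8.642 × 10^-3 × 58.44 = 0.5051 g

0.5051 g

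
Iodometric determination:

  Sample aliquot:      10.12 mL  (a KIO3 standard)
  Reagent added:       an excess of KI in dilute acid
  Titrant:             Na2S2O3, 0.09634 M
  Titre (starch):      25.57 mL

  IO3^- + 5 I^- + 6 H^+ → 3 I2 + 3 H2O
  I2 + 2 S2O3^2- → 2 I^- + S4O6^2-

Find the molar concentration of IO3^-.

n(S2O3^2-) = 0.02557 × 0.09634 = 2.463 × 10^-3 mol
n(I2) = n(S2O3^2-)/2 = 1.232 × 10^-3 mol
From the 1:3 ratio, n(IO3^-) in the aliquot = 1/3 × 1.232 × 10^-3 = 4.106 × 10^-4 mol
[IO3^-] = 4.106 × 10^-4 / 0.01012 = 0.04057 mol/L

0.04057 M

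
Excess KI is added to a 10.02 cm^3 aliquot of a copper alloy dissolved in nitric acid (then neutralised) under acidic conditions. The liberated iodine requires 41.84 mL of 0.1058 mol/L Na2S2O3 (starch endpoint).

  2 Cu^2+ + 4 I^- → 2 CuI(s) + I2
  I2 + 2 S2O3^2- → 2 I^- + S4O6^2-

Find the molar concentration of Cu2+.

n(S2O3^2-) = 0.04184 × 0.1058 = 4.427 × 10^-3 mol
n(I2) = n(S2O3^2-)/2 = 2.213 × 10^-3 mol
From the 2:1 ratio, n(Cu2+) in the aliquot = 2/1 × 2.213 × 10^-3 = 4.427 × 10^-3 mol
[Cu2+] = 4.427 × 10^-3 / 0.01002 = 0.4418 mol/L

0.4418 mol/L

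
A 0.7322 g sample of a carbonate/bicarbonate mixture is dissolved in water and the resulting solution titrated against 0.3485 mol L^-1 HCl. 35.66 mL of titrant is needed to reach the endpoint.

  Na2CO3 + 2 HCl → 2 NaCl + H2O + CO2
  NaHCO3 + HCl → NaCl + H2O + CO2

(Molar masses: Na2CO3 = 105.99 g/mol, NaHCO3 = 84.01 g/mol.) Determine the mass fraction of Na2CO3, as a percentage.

72.77 %

n(HCl) = 0.03566 × 0.3485 = 0.01243 mol
Let x = n(Na2CO3), y = n(NaHCO3).
Titrant: 2x + 1y = 0.01243;  mass: 105.99x + 84.01y = 0.7322
Solving, x = 5.027 × 10^-3 mol, y = 2.373 × 10^-3 mol
mass of Na2CO3 = 5.027 × 10^-3 × 105.99 = 0.5328 g
% Na2CO3 = 0.5328 / 0.7322 × 100 = 72.77 %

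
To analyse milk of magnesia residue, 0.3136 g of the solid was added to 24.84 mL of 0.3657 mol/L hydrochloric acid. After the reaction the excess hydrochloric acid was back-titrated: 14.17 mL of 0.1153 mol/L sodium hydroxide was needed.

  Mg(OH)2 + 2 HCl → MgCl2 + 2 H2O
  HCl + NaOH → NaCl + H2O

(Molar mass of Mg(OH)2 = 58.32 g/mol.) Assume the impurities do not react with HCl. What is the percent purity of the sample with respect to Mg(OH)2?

n(HCl) added = 0.02484 × 0.3657 = 9.084 × 10^-3 mol
n(NaOH) used in back-titration = 0.01417 × 0.1153 = 1.634 × 10^-3 mol
n(HCl) left over = 1.634 × 10^-3 mol (1:1 ratio)
n(HCl) consumed by analyte = 9.084 × 10^-3 − 1.634 × 10^-3 = 7.450 × 10^-3 mol
From the 1:2 ratio, n(Mg(OH)2) = 1/2 × 7.450 × 10^-3 = 3.725 × 10^-3 mol
mass of Mg(OH)2 = 3.725 × 10^-3 × 58.32 = 0.2172 g
% Mg(OH)2 = 0.2172 / 0.3136 × 100 = 69.28 %

69.28 %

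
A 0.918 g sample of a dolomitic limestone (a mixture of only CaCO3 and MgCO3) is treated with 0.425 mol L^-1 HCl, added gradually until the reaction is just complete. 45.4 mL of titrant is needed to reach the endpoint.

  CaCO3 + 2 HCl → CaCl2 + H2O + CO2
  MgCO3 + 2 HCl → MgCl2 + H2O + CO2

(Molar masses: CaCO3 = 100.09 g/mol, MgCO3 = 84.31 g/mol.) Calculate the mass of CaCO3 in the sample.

n(HCl) = 0.0454 × 0.425 = 0.0193 mol
Let x = n(CaCO3), y = n(MgCO3).
Titrant: 2x + 2y = 0.0193;  mass: 100.09x + 84.31y = 0.918
Solving, x = 6.63 × 10^-3 mol, y = 3.02 × 10^-3 mol
mass of CaCO3 = 6.63 × 10^-3 × 100.09 = 0.664 g

0.664 g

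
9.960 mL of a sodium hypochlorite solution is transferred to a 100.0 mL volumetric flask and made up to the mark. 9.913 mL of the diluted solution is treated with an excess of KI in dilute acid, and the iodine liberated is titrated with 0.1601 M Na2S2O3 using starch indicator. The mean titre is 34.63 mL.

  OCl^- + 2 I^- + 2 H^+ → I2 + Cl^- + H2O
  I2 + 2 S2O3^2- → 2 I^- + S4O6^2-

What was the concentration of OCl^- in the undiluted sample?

2.808 M

n(S2O3^2-) = 0.03463 × 0.1601 = 5.544 × 10^-3 mol
n(I2) = n(S2O3^2-)/2 = 2.772 × 10^-3 mol
n(OCl^-) in the aliquot = 2.772 × 10^-3 mol (1:1 ratio)
[OCl^-]_dilute = 2.772 × 10^-3 / 0.009913 = 0.2796 mol/L
[OCl^-]_original = 0.2796 × 100.0/9.960 = 2.808 mol/L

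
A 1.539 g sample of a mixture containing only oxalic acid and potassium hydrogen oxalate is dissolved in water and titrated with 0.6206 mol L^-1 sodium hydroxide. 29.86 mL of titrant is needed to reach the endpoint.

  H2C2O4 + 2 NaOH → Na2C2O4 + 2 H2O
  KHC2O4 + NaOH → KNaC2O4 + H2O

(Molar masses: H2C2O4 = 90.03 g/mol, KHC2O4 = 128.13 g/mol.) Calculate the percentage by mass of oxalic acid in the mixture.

29.40 %

n(NaOH) = 0.02986 × 0.6206 = 0.01853 mol
Let x = n(H2C2O4), y = n(KHC2O4).
Titrant: 2x + 1y = 0.01853;  mass: 90.03x + 128.13y = 1.539
Solving, x = 5.026 × 10^-3 mol, y = 8.480 × 10^-3 mol
mass of H2C2O4 = 5.026 × 10^-3 × 90.03 = 0.4524 g
% H2C2O4 = 0.4524 / 1.539 × 100 = 29.40 %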